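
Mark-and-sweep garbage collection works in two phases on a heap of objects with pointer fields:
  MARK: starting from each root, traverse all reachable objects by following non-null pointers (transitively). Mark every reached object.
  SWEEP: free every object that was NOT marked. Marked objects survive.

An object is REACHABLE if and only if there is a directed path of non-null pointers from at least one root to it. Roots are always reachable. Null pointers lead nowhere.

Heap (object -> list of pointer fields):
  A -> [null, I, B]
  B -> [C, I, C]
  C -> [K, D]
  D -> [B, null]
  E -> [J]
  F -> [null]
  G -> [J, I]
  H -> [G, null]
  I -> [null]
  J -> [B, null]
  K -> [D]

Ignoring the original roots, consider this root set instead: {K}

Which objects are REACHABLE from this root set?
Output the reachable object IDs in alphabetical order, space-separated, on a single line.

Answer: B C D I K

Derivation:
Roots: K
Mark K: refs=D, marked=K
Mark D: refs=B null, marked=D K
Mark B: refs=C I C, marked=B D K
Mark C: refs=K D, marked=B C D K
Mark I: refs=null, marked=B C D I K
Unmarked (collected): A E F G H J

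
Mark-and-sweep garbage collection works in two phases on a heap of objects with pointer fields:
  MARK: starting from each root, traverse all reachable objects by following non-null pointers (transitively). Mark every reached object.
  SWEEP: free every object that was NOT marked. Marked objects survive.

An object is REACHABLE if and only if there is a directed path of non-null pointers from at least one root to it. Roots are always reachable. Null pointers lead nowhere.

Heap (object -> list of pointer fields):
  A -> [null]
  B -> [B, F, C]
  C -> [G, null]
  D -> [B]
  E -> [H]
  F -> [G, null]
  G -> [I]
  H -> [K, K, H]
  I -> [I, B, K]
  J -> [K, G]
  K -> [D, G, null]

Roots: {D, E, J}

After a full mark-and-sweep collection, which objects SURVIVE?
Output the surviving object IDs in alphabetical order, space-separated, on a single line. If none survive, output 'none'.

Answer: B C D E F G H I J K

Derivation:
Roots: D E J
Mark D: refs=B, marked=D
Mark E: refs=H, marked=D E
Mark J: refs=K G, marked=D E J
Mark B: refs=B F C, marked=B D E J
Mark H: refs=K K H, marked=B D E H J
Mark K: refs=D G null, marked=B D E H J K
Mark G: refs=I, marked=B D E G H J K
Mark F: refs=G null, marked=B D E F G H J K
Mark C: refs=G null, marked=B C D E F G H J K
Mark I: refs=I B K, marked=B C D E F G H I J K
Unmarked (collected): A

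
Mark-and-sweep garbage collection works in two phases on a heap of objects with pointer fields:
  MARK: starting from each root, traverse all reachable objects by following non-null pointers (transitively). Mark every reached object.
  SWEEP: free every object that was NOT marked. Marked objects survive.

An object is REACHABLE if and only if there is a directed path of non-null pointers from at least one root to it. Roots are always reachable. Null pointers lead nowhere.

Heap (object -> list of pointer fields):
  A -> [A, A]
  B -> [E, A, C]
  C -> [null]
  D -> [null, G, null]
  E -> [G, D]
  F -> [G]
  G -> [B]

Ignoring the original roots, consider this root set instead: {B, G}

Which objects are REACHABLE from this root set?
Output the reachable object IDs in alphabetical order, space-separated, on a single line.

Answer: A B C D E G

Derivation:
Roots: B G
Mark B: refs=E A C, marked=B
Mark G: refs=B, marked=B G
Mark E: refs=G D, marked=B E G
Mark A: refs=A A, marked=A B E G
Mark C: refs=null, marked=A B C E G
Mark D: refs=null G null, marked=A B C D E G
Unmarked (collected): F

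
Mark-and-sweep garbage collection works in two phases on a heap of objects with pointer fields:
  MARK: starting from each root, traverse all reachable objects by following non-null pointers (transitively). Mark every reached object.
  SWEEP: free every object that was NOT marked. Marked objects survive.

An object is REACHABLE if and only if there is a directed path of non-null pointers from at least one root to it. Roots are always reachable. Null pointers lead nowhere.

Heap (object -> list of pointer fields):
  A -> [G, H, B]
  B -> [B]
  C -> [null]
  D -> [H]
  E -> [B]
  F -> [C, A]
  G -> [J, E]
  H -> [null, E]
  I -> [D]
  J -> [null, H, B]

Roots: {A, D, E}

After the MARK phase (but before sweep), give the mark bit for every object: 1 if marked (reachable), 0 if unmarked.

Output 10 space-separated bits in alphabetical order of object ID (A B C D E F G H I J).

Answer: 1 1 0 1 1 0 1 1 0 1

Derivation:
Roots: A D E
Mark A: refs=G H B, marked=A
Mark D: refs=H, marked=A D
Mark E: refs=B, marked=A D E
Mark G: refs=J E, marked=A D E G
Mark H: refs=null E, marked=A D E G H
Mark B: refs=B, marked=A B D E G H
Mark J: refs=null H B, marked=A B D E G H J
Unmarked (collected): C F I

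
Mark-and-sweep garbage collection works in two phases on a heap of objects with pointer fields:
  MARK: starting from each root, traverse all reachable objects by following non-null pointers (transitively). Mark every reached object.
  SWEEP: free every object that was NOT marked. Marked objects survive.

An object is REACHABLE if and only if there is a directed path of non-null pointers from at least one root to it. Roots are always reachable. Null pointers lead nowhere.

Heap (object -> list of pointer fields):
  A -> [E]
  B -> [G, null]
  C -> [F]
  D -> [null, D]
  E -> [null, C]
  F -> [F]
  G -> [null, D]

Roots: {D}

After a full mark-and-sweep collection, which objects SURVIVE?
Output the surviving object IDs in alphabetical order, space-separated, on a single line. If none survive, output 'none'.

Roots: D
Mark D: refs=null D, marked=D
Unmarked (collected): A B C E F G

Answer: D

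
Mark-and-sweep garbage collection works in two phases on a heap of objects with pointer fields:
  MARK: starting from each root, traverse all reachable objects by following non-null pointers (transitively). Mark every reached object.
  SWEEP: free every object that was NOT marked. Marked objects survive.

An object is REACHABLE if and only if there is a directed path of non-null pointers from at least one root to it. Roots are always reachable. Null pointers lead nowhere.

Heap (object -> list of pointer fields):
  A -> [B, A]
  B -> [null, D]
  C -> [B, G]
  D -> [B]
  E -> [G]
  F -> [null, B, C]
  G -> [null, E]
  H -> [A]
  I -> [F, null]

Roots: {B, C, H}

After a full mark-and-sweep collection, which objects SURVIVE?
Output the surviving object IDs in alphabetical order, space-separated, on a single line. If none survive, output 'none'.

Roots: B C H
Mark B: refs=null D, marked=B
Mark C: refs=B G, marked=B C
Mark H: refs=A, marked=B C H
Mark D: refs=B, marked=B C D H
Mark G: refs=null E, marked=B C D G H
Mark A: refs=B A, marked=A B C D G H
Mark E: refs=G, marked=A B C D E G H
Unmarked (collected): F I

Answer: A B C D E G H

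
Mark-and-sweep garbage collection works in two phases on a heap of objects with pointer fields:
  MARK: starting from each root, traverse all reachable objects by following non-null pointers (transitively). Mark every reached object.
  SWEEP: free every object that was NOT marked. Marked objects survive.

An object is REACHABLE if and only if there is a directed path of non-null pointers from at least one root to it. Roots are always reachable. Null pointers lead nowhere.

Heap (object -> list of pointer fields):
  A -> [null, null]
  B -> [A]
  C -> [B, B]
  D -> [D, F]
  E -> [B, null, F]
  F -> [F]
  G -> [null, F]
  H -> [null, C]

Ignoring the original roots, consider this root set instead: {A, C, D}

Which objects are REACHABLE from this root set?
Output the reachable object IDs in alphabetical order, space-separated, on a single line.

Roots: A C D
Mark A: refs=null null, marked=A
Mark C: refs=B B, marked=A C
Mark D: refs=D F, marked=A C D
Mark B: refs=A, marked=A B C D
Mark F: refs=F, marked=A B C D F
Unmarked (collected): E G H

Answer: A B C D F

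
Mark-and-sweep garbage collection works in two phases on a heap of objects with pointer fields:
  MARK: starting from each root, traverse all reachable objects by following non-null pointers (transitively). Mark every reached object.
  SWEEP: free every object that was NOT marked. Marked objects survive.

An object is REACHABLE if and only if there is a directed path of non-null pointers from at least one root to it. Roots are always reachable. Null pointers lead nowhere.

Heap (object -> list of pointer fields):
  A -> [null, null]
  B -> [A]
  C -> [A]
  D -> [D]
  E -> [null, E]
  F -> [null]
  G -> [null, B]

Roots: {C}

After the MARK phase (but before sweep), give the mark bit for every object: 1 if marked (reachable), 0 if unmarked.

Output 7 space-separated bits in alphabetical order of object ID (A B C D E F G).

Roots: C
Mark C: refs=A, marked=C
Mark A: refs=null null, marked=A C
Unmarked (collected): B D E F G

Answer: 1 0 1 0 0 0 0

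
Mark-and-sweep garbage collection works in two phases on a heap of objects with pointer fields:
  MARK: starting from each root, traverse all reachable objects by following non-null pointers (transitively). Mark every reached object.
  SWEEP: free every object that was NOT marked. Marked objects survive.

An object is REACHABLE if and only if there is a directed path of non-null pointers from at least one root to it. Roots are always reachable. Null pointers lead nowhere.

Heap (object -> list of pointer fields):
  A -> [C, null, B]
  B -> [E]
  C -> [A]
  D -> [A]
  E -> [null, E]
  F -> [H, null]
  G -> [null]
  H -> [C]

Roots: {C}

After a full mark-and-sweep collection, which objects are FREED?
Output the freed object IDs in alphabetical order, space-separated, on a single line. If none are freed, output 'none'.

Answer: D F G H

Derivation:
Roots: C
Mark C: refs=A, marked=C
Mark A: refs=C null B, marked=A C
Mark B: refs=E, marked=A B C
Mark E: refs=null E, marked=A B C E
Unmarked (collected): D F G H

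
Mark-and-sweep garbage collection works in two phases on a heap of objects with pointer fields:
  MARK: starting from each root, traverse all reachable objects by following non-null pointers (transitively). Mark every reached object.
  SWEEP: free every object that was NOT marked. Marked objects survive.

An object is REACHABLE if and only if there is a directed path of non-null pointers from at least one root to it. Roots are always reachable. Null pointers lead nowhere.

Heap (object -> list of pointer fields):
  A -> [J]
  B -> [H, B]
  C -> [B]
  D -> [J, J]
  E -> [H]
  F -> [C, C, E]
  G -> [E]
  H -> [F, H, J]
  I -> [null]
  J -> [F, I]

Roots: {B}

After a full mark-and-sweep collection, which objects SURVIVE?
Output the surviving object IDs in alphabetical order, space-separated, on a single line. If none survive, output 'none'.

Answer: B C E F H I J

Derivation:
Roots: B
Mark B: refs=H B, marked=B
Mark H: refs=F H J, marked=B H
Mark F: refs=C C E, marked=B F H
Mark J: refs=F I, marked=B F H J
Mark C: refs=B, marked=B C F H J
Mark E: refs=H, marked=B C E F H J
Mark I: refs=null, marked=B C E F H I J
Unmarked (collected): A D G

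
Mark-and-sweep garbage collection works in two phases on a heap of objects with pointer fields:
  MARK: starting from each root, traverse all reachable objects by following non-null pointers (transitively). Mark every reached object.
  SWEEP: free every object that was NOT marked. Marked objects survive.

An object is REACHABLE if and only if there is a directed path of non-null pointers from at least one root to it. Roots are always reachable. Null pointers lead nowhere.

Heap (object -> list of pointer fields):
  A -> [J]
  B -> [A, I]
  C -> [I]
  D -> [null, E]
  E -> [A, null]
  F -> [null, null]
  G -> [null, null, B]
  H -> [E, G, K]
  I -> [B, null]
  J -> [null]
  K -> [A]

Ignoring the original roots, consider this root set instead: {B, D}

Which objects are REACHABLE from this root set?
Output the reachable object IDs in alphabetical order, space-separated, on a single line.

Roots: B D
Mark B: refs=A I, marked=B
Mark D: refs=null E, marked=B D
Mark A: refs=J, marked=A B D
Mark I: refs=B null, marked=A B D I
Mark E: refs=A null, marked=A B D E I
Mark J: refs=null, marked=A B D E I J
Unmarked (collected): C F G H K

Answer: A B D E I J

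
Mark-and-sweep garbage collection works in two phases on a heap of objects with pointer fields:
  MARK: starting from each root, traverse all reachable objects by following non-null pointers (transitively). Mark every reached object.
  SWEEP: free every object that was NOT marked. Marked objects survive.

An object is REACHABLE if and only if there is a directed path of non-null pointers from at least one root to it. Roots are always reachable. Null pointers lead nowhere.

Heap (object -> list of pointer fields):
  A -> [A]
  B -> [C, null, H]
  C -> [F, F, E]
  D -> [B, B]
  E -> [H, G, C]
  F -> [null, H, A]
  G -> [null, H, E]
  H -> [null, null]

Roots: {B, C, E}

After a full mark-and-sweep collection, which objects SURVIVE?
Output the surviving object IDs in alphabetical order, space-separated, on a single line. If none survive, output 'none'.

Roots: B C E
Mark B: refs=C null H, marked=B
Mark C: refs=F F E, marked=B C
Mark E: refs=H G C, marked=B C E
Mark H: refs=null null, marked=B C E H
Mark F: refs=null H A, marked=B C E F H
Mark G: refs=null H E, marked=B C E F G H
Mark A: refs=A, marked=A B C E F G H
Unmarked (collected): D

Answer: A B C E F G H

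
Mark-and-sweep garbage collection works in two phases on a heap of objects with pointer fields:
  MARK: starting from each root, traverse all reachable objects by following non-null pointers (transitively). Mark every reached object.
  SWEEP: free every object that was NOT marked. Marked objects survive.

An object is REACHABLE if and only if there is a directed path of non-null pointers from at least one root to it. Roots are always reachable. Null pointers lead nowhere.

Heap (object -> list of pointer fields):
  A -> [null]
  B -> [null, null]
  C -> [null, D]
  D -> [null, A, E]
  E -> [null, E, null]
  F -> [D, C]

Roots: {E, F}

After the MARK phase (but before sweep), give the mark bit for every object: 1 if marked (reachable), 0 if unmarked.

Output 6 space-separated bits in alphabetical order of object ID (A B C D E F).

Roots: E F
Mark E: refs=null E null, marked=E
Mark F: refs=D C, marked=E F
Mark D: refs=null A E, marked=D E F
Mark C: refs=null D, marked=C D E F
Mark A: refs=null, marked=A C D E F
Unmarked (collected): B

Answer: 1 0 1 1 1 1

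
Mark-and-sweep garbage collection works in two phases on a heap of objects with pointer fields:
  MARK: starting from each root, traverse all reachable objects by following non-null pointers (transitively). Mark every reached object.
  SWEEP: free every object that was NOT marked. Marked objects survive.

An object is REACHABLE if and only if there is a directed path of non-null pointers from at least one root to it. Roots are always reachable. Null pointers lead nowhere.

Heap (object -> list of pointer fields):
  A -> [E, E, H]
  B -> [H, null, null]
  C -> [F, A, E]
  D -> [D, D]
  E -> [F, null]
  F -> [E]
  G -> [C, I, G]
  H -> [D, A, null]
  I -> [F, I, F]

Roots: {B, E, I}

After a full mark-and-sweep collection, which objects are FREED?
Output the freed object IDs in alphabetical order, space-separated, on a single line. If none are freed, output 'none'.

Roots: B E I
Mark B: refs=H null null, marked=B
Mark E: refs=F null, marked=B E
Mark I: refs=F I F, marked=B E I
Mark H: refs=D A null, marked=B E H I
Mark F: refs=E, marked=B E F H I
Mark D: refs=D D, marked=B D E F H I
Mark A: refs=E E H, marked=A B D E F H I
Unmarked (collected): C G

Answer: C G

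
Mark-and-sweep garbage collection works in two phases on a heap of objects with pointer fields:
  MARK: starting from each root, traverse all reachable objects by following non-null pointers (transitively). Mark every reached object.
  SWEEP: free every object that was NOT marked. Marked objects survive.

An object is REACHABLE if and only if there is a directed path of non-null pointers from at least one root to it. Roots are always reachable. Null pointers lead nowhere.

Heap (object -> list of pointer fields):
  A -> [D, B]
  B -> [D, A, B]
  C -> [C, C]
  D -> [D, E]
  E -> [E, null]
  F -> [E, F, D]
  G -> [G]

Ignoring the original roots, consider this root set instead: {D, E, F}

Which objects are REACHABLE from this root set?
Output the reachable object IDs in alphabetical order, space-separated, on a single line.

Answer: D E F

Derivation:
Roots: D E F
Mark D: refs=D E, marked=D
Mark E: refs=E null, marked=D E
Mark F: refs=E F D, marked=D E F
Unmarked (collected): A B C G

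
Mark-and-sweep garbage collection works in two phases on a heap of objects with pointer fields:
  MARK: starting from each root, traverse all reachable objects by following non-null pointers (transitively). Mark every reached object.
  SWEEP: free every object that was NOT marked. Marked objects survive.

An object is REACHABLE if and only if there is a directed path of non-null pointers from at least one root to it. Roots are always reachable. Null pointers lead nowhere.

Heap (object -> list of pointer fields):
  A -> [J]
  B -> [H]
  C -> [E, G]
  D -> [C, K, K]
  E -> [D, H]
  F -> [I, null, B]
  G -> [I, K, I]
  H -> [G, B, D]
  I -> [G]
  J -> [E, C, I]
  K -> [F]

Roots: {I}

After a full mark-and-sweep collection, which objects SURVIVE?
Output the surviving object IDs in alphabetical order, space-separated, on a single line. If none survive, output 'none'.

Roots: I
Mark I: refs=G, marked=I
Mark G: refs=I K I, marked=G I
Mark K: refs=F, marked=G I K
Mark F: refs=I null B, marked=F G I K
Mark B: refs=H, marked=B F G I K
Mark H: refs=G B D, marked=B F G H I K
Mark D: refs=C K K, marked=B D F G H I K
Mark C: refs=E G, marked=B C D F G H I K
Mark E: refs=D H, marked=B C D E F G H I K
Unmarked (collected): A J

Answer: B C D E F G H I K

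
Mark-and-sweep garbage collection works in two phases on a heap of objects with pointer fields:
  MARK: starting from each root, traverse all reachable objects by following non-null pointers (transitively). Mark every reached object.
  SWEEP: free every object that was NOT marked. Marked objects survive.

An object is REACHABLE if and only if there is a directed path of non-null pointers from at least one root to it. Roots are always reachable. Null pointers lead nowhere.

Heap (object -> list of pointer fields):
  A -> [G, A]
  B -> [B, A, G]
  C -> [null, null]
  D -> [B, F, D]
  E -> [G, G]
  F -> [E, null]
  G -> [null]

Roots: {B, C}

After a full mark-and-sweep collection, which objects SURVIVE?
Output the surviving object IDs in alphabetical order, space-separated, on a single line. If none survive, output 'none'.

Answer: A B C G

Derivation:
Roots: B C
Mark B: refs=B A G, marked=B
Mark C: refs=null null, marked=B C
Mark A: refs=G A, marked=A B C
Mark G: refs=null, marked=A B C G
Unmarked (collected): D E F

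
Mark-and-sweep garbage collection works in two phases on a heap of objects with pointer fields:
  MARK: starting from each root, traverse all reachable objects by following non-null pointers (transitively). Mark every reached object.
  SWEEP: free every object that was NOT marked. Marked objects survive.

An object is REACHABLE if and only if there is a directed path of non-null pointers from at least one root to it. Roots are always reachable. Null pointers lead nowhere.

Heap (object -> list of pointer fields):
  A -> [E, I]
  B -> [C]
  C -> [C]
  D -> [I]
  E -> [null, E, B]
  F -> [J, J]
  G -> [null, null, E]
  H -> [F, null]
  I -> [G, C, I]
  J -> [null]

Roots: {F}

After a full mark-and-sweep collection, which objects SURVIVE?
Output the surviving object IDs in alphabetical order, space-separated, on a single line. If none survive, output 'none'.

Roots: F
Mark F: refs=J J, marked=F
Mark J: refs=null, marked=F J
Unmarked (collected): A B C D E G H I

Answer: F J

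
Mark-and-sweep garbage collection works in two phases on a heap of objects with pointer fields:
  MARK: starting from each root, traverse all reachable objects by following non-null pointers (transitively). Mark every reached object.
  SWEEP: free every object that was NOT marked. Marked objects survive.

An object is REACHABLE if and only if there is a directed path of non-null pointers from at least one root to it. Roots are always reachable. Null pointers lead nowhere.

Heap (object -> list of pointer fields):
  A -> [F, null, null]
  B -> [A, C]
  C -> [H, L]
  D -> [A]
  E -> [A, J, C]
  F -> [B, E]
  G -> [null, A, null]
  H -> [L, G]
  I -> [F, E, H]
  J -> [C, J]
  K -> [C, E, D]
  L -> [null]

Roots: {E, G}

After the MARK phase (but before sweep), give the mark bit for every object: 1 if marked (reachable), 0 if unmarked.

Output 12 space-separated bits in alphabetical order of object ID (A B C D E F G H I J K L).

Roots: E G
Mark E: refs=A J C, marked=E
Mark G: refs=null A null, marked=E G
Mark A: refs=F null null, marked=A E G
Mark J: refs=C J, marked=A E G J
Mark C: refs=H L, marked=A C E G J
Mark F: refs=B E, marked=A C E F G J
Mark H: refs=L G, marked=A C E F G H J
Mark L: refs=null, marked=A C E F G H J L
Mark B: refs=A C, marked=A B C E F G H J L
Unmarked (collected): D I K

Answer: 1 1 1 0 1 1 1 1 0 1 0 1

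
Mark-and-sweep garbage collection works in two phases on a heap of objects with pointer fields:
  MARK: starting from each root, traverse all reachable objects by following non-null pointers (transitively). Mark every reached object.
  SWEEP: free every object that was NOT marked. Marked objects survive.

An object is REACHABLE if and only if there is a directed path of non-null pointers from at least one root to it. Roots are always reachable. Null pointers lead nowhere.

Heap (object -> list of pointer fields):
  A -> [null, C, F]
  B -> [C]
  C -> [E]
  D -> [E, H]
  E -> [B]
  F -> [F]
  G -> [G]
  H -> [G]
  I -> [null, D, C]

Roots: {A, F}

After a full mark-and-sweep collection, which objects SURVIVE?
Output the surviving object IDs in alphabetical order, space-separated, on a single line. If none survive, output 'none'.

Roots: A F
Mark A: refs=null C F, marked=A
Mark F: refs=F, marked=A F
Mark C: refs=E, marked=A C F
Mark E: refs=B, marked=A C E F
Mark B: refs=C, marked=A B C E F
Unmarked (collected): D G H I

Answer: A B C E F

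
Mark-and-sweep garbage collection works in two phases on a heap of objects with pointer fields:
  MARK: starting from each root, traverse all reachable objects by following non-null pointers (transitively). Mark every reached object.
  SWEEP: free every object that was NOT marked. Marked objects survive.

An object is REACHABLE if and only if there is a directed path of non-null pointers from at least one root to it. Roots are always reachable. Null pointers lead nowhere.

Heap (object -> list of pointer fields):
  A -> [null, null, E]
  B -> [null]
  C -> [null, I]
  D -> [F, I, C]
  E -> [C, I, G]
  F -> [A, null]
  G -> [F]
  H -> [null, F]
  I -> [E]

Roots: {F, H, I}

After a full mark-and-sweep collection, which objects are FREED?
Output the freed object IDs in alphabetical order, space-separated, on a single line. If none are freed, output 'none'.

Roots: F H I
Mark F: refs=A null, marked=F
Mark H: refs=null F, marked=F H
Mark I: refs=E, marked=F H I
Mark A: refs=null null E, marked=A F H I
Mark E: refs=C I G, marked=A E F H I
Mark C: refs=null I, marked=A C E F H I
Mark G: refs=F, marked=A C E F G H I
Unmarked (collected): B D

Answer: B D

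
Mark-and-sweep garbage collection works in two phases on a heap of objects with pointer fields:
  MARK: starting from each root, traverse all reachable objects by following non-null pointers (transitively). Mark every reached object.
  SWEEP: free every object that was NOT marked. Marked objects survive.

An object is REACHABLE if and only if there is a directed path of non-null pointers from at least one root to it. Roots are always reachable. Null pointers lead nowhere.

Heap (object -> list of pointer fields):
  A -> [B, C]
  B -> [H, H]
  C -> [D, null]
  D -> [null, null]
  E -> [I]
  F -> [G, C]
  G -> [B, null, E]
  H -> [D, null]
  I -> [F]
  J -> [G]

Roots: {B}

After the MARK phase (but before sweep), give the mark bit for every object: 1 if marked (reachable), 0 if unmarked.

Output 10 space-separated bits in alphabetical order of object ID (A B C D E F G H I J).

Answer: 0 1 0 1 0 0 0 1 0 0

Derivation:
Roots: B
Mark B: refs=H H, marked=B
Mark H: refs=D null, marked=B H
Mark D: refs=null null, marked=B D H
Unmarked (collected): A C E F G I J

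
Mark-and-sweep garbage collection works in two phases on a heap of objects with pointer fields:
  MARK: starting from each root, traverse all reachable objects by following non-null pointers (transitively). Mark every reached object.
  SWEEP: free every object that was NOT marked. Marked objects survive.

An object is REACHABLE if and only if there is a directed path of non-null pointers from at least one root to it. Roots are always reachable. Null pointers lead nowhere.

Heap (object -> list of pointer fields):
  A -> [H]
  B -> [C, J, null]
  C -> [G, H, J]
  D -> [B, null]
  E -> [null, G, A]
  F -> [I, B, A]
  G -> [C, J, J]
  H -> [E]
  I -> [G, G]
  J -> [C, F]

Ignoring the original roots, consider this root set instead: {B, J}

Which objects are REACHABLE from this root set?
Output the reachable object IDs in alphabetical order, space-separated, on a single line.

Roots: B J
Mark B: refs=C J null, marked=B
Mark J: refs=C F, marked=B J
Mark C: refs=G H J, marked=B C J
Mark F: refs=I B A, marked=B C F J
Mark G: refs=C J J, marked=B C F G J
Mark H: refs=E, marked=B C F G H J
Mark I: refs=G G, marked=B C F G H I J
Mark A: refs=H, marked=A B C F G H I J
Mark E: refs=null G A, marked=A B C E F G H I J
Unmarked (collected): D

Answer: A B C E F G H I J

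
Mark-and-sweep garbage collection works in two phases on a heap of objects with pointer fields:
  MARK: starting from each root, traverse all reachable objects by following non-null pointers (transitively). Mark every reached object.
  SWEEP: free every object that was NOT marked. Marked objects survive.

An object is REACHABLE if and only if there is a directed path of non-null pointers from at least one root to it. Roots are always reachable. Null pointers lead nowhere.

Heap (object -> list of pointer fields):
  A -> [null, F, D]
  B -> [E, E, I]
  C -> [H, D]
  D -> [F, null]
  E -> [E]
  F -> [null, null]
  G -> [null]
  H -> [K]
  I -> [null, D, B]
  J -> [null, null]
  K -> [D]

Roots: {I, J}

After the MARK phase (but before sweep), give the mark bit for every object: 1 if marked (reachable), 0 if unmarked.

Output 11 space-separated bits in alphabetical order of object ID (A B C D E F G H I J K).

Roots: I J
Mark I: refs=null D B, marked=I
Mark J: refs=null null, marked=I J
Mark D: refs=F null, marked=D I J
Mark B: refs=E E I, marked=B D I J
Mark F: refs=null null, marked=B D F I J
Mark E: refs=E, marked=B D E F I J
Unmarked (collected): A C G H K

Answer: 0 1 0 1 1 1 0 0 1 1 0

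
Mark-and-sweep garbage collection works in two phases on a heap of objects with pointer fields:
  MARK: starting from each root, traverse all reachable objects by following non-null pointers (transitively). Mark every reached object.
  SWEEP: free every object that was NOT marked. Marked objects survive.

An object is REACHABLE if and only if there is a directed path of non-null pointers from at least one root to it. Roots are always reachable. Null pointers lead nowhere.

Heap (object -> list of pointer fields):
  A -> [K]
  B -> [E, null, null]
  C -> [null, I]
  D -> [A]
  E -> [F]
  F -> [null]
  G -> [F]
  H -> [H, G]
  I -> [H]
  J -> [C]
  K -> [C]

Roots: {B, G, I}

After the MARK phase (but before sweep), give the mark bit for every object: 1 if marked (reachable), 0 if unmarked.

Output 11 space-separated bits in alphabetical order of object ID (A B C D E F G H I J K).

Answer: 0 1 0 0 1 1 1 1 1 0 0

Derivation:
Roots: B G I
Mark B: refs=E null null, marked=B
Mark G: refs=F, marked=B G
Mark I: refs=H, marked=B G I
Mark E: refs=F, marked=B E G I
Mark F: refs=null, marked=B E F G I
Mark H: refs=H G, marked=B E F G H I
Unmarked (collected): A C D J K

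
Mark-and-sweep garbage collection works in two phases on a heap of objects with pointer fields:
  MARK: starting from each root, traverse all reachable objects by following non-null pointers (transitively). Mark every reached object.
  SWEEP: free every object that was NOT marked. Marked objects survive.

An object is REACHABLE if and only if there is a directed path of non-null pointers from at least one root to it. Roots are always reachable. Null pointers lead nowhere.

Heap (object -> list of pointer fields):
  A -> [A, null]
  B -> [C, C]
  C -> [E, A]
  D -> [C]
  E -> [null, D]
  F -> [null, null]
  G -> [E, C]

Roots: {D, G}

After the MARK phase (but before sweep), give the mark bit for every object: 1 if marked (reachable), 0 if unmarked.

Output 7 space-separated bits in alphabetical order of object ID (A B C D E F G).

Answer: 1 0 1 1 1 0 1

Derivation:
Roots: D G
Mark D: refs=C, marked=D
Mark G: refs=E C, marked=D G
Mark C: refs=E A, marked=C D G
Mark E: refs=null D, marked=C D E G
Mark A: refs=A null, marked=A C D E G
Unmarked (collected): B F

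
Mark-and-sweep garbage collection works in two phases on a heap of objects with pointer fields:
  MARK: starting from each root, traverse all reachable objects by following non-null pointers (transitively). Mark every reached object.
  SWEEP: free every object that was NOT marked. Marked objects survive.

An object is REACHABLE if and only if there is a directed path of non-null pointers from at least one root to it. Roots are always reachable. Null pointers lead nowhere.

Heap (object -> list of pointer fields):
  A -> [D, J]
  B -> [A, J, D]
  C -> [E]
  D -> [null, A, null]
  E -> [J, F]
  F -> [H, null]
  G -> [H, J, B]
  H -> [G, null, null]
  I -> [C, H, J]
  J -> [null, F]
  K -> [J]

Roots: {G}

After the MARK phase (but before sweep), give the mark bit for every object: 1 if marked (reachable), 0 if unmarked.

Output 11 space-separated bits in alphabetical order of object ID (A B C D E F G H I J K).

Roots: G
Mark G: refs=H J B, marked=G
Mark H: refs=G null null, marked=G H
Mark J: refs=null F, marked=G H J
Mark B: refs=A J D, marked=B G H J
Mark F: refs=H null, marked=B F G H J
Mark A: refs=D J, marked=A B F G H J
Mark D: refs=null A null, marked=A B D F G H J
Unmarked (collected): C E I K

Answer: 1 1 0 1 0 1 1 1 0 1 0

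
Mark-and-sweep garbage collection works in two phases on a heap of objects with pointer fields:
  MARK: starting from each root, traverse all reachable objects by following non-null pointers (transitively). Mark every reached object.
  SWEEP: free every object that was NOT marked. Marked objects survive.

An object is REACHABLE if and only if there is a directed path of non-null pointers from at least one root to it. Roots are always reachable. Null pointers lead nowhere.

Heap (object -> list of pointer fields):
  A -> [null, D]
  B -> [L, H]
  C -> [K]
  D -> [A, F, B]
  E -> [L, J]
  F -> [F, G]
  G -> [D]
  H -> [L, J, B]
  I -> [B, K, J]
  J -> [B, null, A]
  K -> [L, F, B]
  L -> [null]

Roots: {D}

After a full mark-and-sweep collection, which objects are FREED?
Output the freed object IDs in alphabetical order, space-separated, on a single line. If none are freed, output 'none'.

Answer: C E I K

Derivation:
Roots: D
Mark D: refs=A F B, marked=D
Mark A: refs=null D, marked=A D
Mark F: refs=F G, marked=A D F
Mark B: refs=L H, marked=A B D F
Mark G: refs=D, marked=A B D F G
Mark L: refs=null, marked=A B D F G L
Mark H: refs=L J B, marked=A B D F G H L
Mark J: refs=B null A, marked=A B D F G H J L
Unmarked (collected): C E I K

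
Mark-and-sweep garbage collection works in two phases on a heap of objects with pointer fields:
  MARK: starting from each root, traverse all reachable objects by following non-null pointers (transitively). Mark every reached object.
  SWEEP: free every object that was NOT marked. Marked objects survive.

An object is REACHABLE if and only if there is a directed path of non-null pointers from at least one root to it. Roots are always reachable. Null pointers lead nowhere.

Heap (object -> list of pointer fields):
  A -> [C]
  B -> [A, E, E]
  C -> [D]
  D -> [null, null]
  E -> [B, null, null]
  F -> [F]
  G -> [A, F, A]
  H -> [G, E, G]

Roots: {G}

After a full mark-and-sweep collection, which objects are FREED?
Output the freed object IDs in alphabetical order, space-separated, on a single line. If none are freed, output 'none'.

Roots: G
Mark G: refs=A F A, marked=G
Mark A: refs=C, marked=A G
Mark F: refs=F, marked=A F G
Mark C: refs=D, marked=A C F G
Mark D: refs=null null, marked=A C D F G
Unmarked (collected): B E H

Answer: B E H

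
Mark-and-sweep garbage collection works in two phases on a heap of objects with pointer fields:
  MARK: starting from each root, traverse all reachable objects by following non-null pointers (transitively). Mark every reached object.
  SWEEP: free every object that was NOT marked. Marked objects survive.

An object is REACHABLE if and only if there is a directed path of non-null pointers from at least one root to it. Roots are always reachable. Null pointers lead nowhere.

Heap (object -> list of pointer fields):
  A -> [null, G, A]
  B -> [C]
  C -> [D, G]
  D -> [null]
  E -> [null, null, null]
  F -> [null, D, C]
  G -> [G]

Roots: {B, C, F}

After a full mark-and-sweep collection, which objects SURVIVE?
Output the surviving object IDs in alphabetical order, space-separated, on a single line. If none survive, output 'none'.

Roots: B C F
Mark B: refs=C, marked=B
Mark C: refs=D G, marked=B C
Mark F: refs=null D C, marked=B C F
Mark D: refs=null, marked=B C D F
Mark G: refs=G, marked=B C D F G
Unmarked (collected): A E

Answer: B C D F G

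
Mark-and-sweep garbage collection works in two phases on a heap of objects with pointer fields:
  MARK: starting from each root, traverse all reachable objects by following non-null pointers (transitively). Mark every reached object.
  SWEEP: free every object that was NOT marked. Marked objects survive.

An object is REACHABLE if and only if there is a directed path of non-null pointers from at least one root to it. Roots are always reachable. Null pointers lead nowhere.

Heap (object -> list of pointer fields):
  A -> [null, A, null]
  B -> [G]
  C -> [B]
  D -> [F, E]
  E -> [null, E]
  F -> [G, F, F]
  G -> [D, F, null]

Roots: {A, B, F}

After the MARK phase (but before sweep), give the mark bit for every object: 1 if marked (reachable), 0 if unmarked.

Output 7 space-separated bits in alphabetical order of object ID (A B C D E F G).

Answer: 1 1 0 1 1 1 1

Derivation:
Roots: A B F
Mark A: refs=null A null, marked=A
Mark B: refs=G, marked=A B
Mark F: refs=G F F, marked=A B F
Mark G: refs=D F null, marked=A B F G
Mark D: refs=F E, marked=A B D F G
Mark E: refs=null E, marked=A B D E F G
Unmarked (collected): C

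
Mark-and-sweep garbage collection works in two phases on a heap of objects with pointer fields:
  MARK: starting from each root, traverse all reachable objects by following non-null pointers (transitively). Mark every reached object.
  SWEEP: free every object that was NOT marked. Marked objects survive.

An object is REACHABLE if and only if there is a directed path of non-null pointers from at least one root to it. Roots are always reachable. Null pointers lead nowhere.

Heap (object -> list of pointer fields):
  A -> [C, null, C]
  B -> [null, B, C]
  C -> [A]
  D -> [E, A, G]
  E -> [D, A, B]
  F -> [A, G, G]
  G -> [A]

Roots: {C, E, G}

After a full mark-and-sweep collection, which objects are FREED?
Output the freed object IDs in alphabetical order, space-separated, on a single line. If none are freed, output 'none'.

Answer: F

Derivation:
Roots: C E G
Mark C: refs=A, marked=C
Mark E: refs=D A B, marked=C E
Mark G: refs=A, marked=C E G
Mark A: refs=C null C, marked=A C E G
Mark D: refs=E A G, marked=A C D E G
Mark B: refs=null B C, marked=A B C D E G
Unmarked (collected): F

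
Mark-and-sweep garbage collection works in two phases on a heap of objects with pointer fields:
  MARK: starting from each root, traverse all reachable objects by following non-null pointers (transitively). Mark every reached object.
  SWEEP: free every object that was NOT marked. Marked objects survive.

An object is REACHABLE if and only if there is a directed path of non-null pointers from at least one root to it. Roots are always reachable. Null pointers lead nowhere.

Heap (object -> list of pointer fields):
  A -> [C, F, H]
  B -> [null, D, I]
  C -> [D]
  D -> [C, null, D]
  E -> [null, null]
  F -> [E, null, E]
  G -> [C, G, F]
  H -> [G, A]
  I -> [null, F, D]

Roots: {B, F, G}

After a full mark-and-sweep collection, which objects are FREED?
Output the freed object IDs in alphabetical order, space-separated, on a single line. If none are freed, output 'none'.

Answer: A H

Derivation:
Roots: B F G
Mark B: refs=null D I, marked=B
Mark F: refs=E null E, marked=B F
Mark G: refs=C G F, marked=B F G
Mark D: refs=C null D, marked=B D F G
Mark I: refs=null F D, marked=B D F G I
Mark E: refs=null null, marked=B D E F G I
Mark C: refs=D, marked=B C D E F G I
Unmarked (collected): A H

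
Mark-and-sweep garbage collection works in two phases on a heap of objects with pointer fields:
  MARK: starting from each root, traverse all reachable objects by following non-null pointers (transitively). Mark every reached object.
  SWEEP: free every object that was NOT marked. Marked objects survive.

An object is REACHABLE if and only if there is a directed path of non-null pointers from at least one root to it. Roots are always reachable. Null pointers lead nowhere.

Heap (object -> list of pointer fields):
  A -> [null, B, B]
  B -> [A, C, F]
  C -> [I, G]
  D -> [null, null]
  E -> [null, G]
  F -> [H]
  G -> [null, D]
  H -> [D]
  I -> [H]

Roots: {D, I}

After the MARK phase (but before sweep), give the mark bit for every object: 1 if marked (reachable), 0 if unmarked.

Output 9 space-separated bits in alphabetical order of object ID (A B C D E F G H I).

Answer: 0 0 0 1 0 0 0 1 1

Derivation:
Roots: D I
Mark D: refs=null null, marked=D
Mark I: refs=H, marked=D I
Mark H: refs=D, marked=D H I
Unmarked (collected): A B C E F G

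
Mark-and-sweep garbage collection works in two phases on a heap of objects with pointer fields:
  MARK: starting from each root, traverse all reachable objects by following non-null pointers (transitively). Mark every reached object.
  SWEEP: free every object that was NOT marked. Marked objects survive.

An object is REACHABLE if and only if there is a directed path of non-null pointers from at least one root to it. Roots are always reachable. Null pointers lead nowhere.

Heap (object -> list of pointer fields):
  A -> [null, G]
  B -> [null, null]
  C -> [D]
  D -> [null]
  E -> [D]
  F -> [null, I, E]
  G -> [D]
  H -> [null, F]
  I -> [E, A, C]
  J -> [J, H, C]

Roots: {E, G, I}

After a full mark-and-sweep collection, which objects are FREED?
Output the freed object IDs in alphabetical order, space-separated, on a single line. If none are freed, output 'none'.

Answer: B F H J

Derivation:
Roots: E G I
Mark E: refs=D, marked=E
Mark G: refs=D, marked=E G
Mark I: refs=E A C, marked=E G I
Mark D: refs=null, marked=D E G I
Mark A: refs=null G, marked=A D E G I
Mark C: refs=D, marked=A C D E G I
Unmarked (collected): B F H J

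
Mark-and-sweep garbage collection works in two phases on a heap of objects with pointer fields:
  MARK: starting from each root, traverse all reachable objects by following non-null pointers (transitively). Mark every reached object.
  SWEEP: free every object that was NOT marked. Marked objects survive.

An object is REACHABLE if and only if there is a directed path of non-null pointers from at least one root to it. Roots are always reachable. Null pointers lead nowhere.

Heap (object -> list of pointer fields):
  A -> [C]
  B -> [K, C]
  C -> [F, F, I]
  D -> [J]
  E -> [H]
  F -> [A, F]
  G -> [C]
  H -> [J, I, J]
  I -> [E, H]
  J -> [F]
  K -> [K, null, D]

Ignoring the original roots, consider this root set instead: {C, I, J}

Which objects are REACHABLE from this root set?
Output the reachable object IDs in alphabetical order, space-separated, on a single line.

Roots: C I J
Mark C: refs=F F I, marked=C
Mark I: refs=E H, marked=C I
Mark J: refs=F, marked=C I J
Mark F: refs=A F, marked=C F I J
Mark E: refs=H, marked=C E F I J
Mark H: refs=J I J, marked=C E F H I J
Mark A: refs=C, marked=A C E F H I J
Unmarked (collected): B D G K

Answer: A C E F H I J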